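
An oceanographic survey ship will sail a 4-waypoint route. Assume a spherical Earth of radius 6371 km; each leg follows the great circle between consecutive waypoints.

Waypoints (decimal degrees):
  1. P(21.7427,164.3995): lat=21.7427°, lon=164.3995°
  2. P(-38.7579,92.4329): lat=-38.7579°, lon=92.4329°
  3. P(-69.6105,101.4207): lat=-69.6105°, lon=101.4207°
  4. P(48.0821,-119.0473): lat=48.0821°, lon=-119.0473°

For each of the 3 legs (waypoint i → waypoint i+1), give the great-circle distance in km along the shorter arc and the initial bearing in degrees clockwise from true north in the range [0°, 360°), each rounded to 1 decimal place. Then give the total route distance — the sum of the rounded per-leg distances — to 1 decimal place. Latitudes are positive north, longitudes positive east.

Leg 1: dist=10056.5 km, bearing=227.9°
Leg 2: dist=3471.9 km, bearing=174.0°
Leg 3: dist=16789.6 km, bearing=116.6°
Total: 30318.0 km

Leg 1: φ1=0.3794817, φ2=-0.6764530, Δφ=-1.0559347, Δλ=-1.2560541 rad; a=sin²(Δφ/2)+cosφ1·cosφ2·sin²(Δλ/2)=0.5038386938; c=2·atan2(√a, √(1-a))=1.578473790; dist=6371·c=10056.457 ≈ 10056.5 km; running total=10056.5 km
Leg 1 bearing: y=sinΔλ·cosφ2=-0.74149154, x=cosφ1·sinφ2-sinφ1·cosφ2·cosΔλ=-0.67091830; θ=atan2(y, x)=-132.1395° <0 so +360° → 227.8605° ≈ 227.9°
Leg 2: φ1=-0.6764530, φ2=-1.2149324, Δφ=-0.5384795, Δλ=0.1568667 rad; a=sin²(Δφ/2)+cosφ1·cosφ2·sin²(Δλ/2)=0.0724231769; c=2·atan2(√a, √(1-a))=0.544949160; dist=6371·c=3471.871 ≈ 3471.9 km; running total=13528.4 km
Leg 2 bearing: y=sinΔλ·cosφ2=0.05442854, x=cosφ1·sinφ2-sinφ1·cosφ2·cosΔλ=-0.51550924; θ=atan2(y, x)=173.9729° ≈ 174.0°
Leg 3: φ1=-1.2149324, φ2=0.8391910, Δφ=2.0541234, Δλ=-3.8478925 rad; a=sin²(Δφ/2)+cosφ1·cosφ2·sin²(Δλ/2)=0.9372768520; c=2·atan2(√a, √(1-a))=2.635311045; dist=6371·c=16789.567 ≈ 16789.6 km; running total=30318.0 km
Leg 3 bearing: y=sinΔλ·cosφ2=0.43358976, x=cosφ1·sinφ2-sinφ1·cosφ2·cosΔλ=-0.21715373; θ=atan2(y, x)=116.6030° ≈ 116.6°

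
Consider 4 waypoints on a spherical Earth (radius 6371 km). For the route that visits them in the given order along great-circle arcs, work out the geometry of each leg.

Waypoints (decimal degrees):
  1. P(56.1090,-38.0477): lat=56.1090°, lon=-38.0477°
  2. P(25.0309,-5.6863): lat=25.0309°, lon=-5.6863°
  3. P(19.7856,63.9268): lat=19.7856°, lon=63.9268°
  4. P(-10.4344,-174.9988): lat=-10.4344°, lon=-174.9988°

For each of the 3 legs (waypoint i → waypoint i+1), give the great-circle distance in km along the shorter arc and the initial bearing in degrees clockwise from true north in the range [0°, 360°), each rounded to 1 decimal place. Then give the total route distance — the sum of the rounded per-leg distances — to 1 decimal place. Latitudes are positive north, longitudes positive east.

Leg 1: dist=4328.0 km, bearing=129.5°
Leg 2: dist=7103.3 km, bearing=79.2°
Leg 3: dist=13633.9 km, bearing=89.9°
Total: 25065.2 km

Leg 1: φ1=0.9792868, φ2=0.4368716, Δφ=-0.5424152, Δλ=0.5648130 rad; a=sin²(Δφ/2)+cosφ1·cosφ2·sin²(Δλ/2)=0.1110027724; c=2·atan2(√a, √(1-a))=0.679329014; dist=6371·c=4328.005 ≈ 4328.0 km; running total=4328.0 km
Leg 1 bearing: y=sinΔλ·cosφ2=0.48498629, x=cosφ1·sinφ2-sinφ1·cosφ2·cosΔλ=-0.39939069; θ=atan2(y, x)=129.4718° ≈ 129.5°
Leg 2: φ1=0.4368716, φ2=0.3453239, Δφ=-0.0915478, Δλ=1.2149778 rad; a=sin²(Δφ/2)+cosφ1·cosφ2·sin²(Δλ/2)=0.2798856576; c=2·atan2(√a, √(1-a))=1.114942977; dist=6371·c=7103.302 ≈ 7103.3 km; running total=11431.3 km
Leg 2 bearing: y=sinΔλ·cosφ2=0.88202533, x=cosφ1·sinφ2-sinφ1·cosφ2·cosΔλ=0.16801790; θ=atan2(y, x)=79.2149° ≈ 79.2°
Leg 3: φ1=0.3453239, φ2=-0.1821146, Δφ=-0.5274385, Δλ=-4.1700384 rad; a=sin²(Δφ/2)+cosφ1·cosφ2·sin²(Δλ/2)=0.7694771632; c=2·atan2(√a, √(1-a))=2.139991544; dist=6371·c=13633.886 ≈ 13633.9 km; running total=25065.2 km
Leg 3 bearing: y=sinΔλ·cosφ2=0.84233381, x=cosφ1·sinφ2-sinφ1·cosφ2·cosΔλ=0.00141044; θ=atan2(y, x)=89.9041° ≈ 89.9°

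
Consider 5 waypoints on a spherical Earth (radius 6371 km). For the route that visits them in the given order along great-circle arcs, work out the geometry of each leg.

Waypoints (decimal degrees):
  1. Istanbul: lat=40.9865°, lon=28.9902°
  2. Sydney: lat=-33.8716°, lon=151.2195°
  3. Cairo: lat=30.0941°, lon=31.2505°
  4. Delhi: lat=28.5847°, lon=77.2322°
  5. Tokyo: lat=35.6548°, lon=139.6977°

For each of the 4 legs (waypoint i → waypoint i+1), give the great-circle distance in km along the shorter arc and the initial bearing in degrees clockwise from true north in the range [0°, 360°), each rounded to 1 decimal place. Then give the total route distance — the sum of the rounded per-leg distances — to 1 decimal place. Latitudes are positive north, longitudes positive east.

Leg 1: φ1=0.7153494, φ2=-0.5911709, Δφ=-1.3065203, Δλ=2.1333037 rad; a=sin²(Δφ/2)+cosφ1·cosφ2·sin²(Δλ/2)=0.8498993726; c=2·atan2(√a, √(1-a))=2.345912049; dist=6371·c=14945.806 ≈ 14945.8 km; running total=14945.8 km
Leg 1 bearing: y=sinΔλ·cosφ2=0.70235823, x=cosφ1·sinφ2-sinφ1·cosφ2·cosΔλ=-0.13028675; θ=atan2(y, x)=100.5089° ≈ 100.5°
Leg 2: φ1=-0.5911709, φ2=0.5252411, Δφ=1.1164121, Δλ=-2.0938541 rad; a=sin²(Δφ/2)+cosφ1·cosφ2·sin²(Δλ/2)=0.8191533129; c=2·atan2(√a, √(1-a))=2.263092771; dist=6371·c=14418.164 ≈ 14418.2 km; running total=29364.0 km
Leg 2 bearing: y=sinΔλ·cosφ2=-0.74952178, x=cosφ1·sinφ2-sinφ1·cosφ2·cosΔλ=0.17544730; θ=atan2(y, x)=-76.8255° <0 so +360° → 283.1745° ≈ 283.2°
Leg 3: φ1=0.5252411, φ2=0.4988971, Δφ=-0.0263440, Δλ=0.8025321 rad; a=sin²(Δφ/2)+cosφ1·cosφ2·sin²(Δλ/2)=0.1160769827; c=2·atan2(√a, √(1-a))=0.695324222; dist=6371·c=4429.911 ≈ 4429.9 km; running total=33793.9 km
Leg 3 bearing: y=sinΔλ·cosφ2=0.63146517, x=cosφ1·sinφ2-sinφ1·cosφ2·cosΔλ=0.10800097; θ=atan2(y, x)=80.2945° ≈ 80.3°
Leg 4: φ1=0.4988971, φ2=0.6222937, Δφ=0.1233965, Δλ=1.0902286 rad; a=sin²(Δφ/2)+cosφ1·cosφ2·sin²(Δλ/2)=0.1956334078; c=2·atan2(√a, √(1-a))=0.916333458; dist=6371·c=5837.960 ≈ 5838.0 km; running total=39631.9 km
Leg 4 bearing: y=sinΔλ·cosφ2=0.72050895, x=cosφ1·sinφ2-sinφ1·cosφ2·cosΔλ=0.33213064; θ=atan2(y, x)=65.2519° ≈ 65.3°

Leg 1: dist=14945.8 km, bearing=100.5°
Leg 2: dist=14418.2 km, bearing=283.2°
Leg 3: dist=4429.9 km, bearing=80.3°
Leg 4: dist=5838.0 km, bearing=65.3°
Total: 39631.9 km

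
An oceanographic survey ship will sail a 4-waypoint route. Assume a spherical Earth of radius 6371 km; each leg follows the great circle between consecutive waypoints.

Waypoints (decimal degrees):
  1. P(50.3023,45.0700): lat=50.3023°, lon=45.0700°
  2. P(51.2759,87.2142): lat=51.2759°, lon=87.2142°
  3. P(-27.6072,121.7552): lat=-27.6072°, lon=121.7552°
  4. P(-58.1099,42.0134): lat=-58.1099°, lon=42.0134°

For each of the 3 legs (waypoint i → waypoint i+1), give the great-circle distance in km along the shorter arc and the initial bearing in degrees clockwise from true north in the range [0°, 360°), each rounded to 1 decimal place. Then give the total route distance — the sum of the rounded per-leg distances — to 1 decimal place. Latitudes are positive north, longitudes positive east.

Leg 1: dist=2923.5 km, bearing=71.4°
Leg 2: dist=9400.8 km, bearing=149.7°
Leg 3: dist=6840.9 km, bearing=216.3°
Total: 19165.2 km

Leg 1: φ1=0.8779408, φ2=0.8949333, Δφ=0.0169925, Δλ=0.7355551 rad; a=sin²(Δφ/2)+cosφ1·cosφ2·sin²(Δλ/2)=0.0517255869; c=2·atan2(√a, √(1-a))=0.458880747; dist=6371·c=2923.529 ≈ 2923.5 km; running total=2923.5 km
Leg 1 bearing: y=sinΔλ·cosφ2=0.41975731, x=cosφ1·sinφ2-sinφ1·cosφ2·cosΔλ=0.14143552; θ=atan2(y, x)=71.3790° ≈ 71.4°
Leg 2: φ1=0.8949333, φ2=-0.4818365, Δφ=-1.3767698, Δλ=0.6028542 rad; a=sin²(Δφ/2)+cosφ1·cosφ2·sin²(Δλ/2)=0.4524542348; c=2·atan2(√a, √(1-a))=1.475560901; dist=6371·c=9400.798 ≈ 9400.8 km; running total=12324.3 km
Leg 2 bearing: y=sinΔλ·cosφ2=0.50244071, x=cosφ1·sinφ2-sinφ1·cosφ2·cosΔλ=-0.85936659; θ=atan2(y, x)=149.6867° ≈ 149.7°
Leg 3: φ1=-0.4818365, φ2=-1.0142091, Δφ=-0.5323725, Δλ=-1.3917570 rad; a=sin²(Δφ/2)+cosφ1·cosφ2·sin²(Δλ/2)=0.2615844746; c=2·atan2(√a, √(1-a))=1.073750350; dist=6371·c=6840.863 ≈ 6840.9 km; running total=19165.2 km
Leg 3 bearing: y=sinΔλ·cosφ2=-0.51984701, x=cosφ1·sinφ2-sinφ1·cosφ2·cosΔλ=-0.70879562; θ=atan2(y, x)=-143.7428° <0 so +360° → 216.2572° ≈ 216.3°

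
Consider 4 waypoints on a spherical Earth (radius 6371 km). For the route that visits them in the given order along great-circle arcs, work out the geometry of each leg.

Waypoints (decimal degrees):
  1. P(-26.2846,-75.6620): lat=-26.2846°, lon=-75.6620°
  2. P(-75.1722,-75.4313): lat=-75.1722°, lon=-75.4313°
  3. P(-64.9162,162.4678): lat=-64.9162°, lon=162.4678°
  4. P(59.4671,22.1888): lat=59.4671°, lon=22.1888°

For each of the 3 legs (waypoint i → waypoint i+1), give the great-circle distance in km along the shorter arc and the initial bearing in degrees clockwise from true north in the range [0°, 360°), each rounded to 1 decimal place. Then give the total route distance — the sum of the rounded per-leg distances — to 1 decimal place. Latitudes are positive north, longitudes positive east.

Leg 1: φ1=-0.4587528, φ2=-1.3120024, Δφ=-0.8532496, Δλ=0.0040265 rad; a=sin²(Δφ/2)+cosφ1·cosφ2·sin²(Δλ/2)=0.1712317714; c=2·atan2(√a, √(1-a))=0.853252052; dist=6371·c=5436.069 ≈ 5436.1 km; running total=5436.1 km
Leg 1 bearing: y=sinΔλ·cosφ2=0.00103043, x=cosφ1·sinφ2-sinφ1·cosφ2·cosΔλ=-0.75342202; θ=atan2(y, x)=179.9216° ≈ 179.9°
Leg 2: φ1=-1.3120024, φ2=-1.1330014, Δφ=0.1790010, Δλ=4.1521226 rad; a=sin²(Δφ/2)+cosφ1·cosφ2·sin²(Δλ/2)=0.0910630078; c=2·atan2(√a, √(1-a))=0.613089935; dist=6371·c=3905.996 ≈ 3906.0 km; running total=9342.1 km
Leg 2 bearing: y=sinΔλ·cosφ2=-0.35912818, x=cosφ1·sinφ2-sinφ1·cosφ2·cosΔλ=-0.44956545; θ=atan2(y, x)=-141.3810° <0 so +360° → 218.6190° ≈ 218.6°
Leg 3: φ1=-1.1330014, φ2=1.0378967, Δφ=2.1708981, Δλ=-2.4483304 rad; a=sin²(Δφ/2)+cosφ1·cosφ2·sin²(Δλ/2)=0.9728822154; c=2·atan2(√a, √(1-a))=2.810736083; dist=6371·c=17907.200 ≈ 17907.2 km; running total=27249.3 km
Leg 3 bearing: y=sinΔλ·cosφ2=-0.32465840, x=cosφ1·sinφ2-sinφ1·cosφ2·cosΔλ=0.01125014; θ=atan2(y, x)=-88.0154° <0 so +360° → 271.9846° ≈ 272.0°

Leg 1: dist=5436.1 km, bearing=179.9°
Leg 2: dist=3906.0 km, bearing=218.6°
Leg 3: dist=17907.2 km, bearing=272.0°
Total: 27249.3 km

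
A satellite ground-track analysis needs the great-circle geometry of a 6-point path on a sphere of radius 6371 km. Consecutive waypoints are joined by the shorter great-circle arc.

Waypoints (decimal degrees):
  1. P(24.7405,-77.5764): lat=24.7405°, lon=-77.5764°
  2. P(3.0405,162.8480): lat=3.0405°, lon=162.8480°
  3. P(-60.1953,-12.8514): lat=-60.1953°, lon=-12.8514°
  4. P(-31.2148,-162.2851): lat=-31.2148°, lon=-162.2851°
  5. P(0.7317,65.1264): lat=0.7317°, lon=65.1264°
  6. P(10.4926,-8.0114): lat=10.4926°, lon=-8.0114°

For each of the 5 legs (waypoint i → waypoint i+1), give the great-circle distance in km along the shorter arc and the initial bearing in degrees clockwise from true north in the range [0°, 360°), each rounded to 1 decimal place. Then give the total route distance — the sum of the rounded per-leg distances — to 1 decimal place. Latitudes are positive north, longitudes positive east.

Leg 1: dist=12807.3 km, bearing=286.3°
Leg 2: dist=13649.2 km, bearing=182.5°
Leg 3: dist=9473.8 km, bearing=205.9°
Leg 4: dist=13991.2 km, bearing=245.2°
Leg 5: dist=8149.5 km, bearing=280.7°
Total: 58071.0 km

Leg 1: φ1=0.4318032, φ2=0.0530667, Δφ=-0.3787364, Δλ=4.1961974 rad; a=sin²(Δφ/2)+cosφ1·cosφ2·sin²(Δλ/2)=0.7127191779; c=2·atan2(√a, √(1-a))=2.010242535; dist=6371·c=12807.255 ≈ 12807.3 km; running total=12807.3 km
Leg 1 bearing: y=sinΔλ·cosφ2=-0.86848091, x=cosφ1·sinφ2-sinφ1·cosφ2·cosΔλ=0.25444669; θ=atan2(y, x)=-73.6705° <0 so +360° → 286.3295° ≈ 286.3°
Leg 2: φ1=0.0530667, φ2=-1.0506062, Δφ=-1.1036729, Δλ=-3.0665330 rad; a=sin²(Δφ/2)+cosφ1·cosφ2·sin²(Δλ/2)=0.7704868097; c=2·atan2(√a, √(1-a))=2.142390644; dist=6371·c=13649.171 ≈ 13649.2 km; running total=26456.5 km
Leg 2 bearing: y=sinΔλ·cosφ2=-0.03727300, x=cosφ1·sinφ2-sinφ1·cosφ2·cosΔλ=-0.84021323; θ=atan2(y, x)=-177.4599° <0 so +360° → 182.5401° ≈ 182.5°
Leg 3: φ1=-1.0506062, φ2=-0.5448010, Δφ=0.5058051, Δλ=-2.6081101 rad; a=sin²(Δφ/2)+cosφ1·cosφ2·sin²(Δλ/2)=0.4581609482; c=2·atan2(√a, √(1-a))=1.487020261; dist=6371·c=9473.806 ≈ 9473.8 km; running total=35930.3 km
Leg 3 bearing: y=sinΔλ·cosφ2=-0.43491465, x=cosφ1·sinφ2-sinφ1·cosφ2·cosΔλ=-0.89657527; θ=atan2(y, x)=-154.1227° <0 so +360° → 205.8773° ≈ 205.9°
Leg 4: φ1=-0.5448010, φ2=0.0127706, Δφ=0.5575716, Δλ=3.9690794 rad; a=sin²(Δφ/2)+cosφ1·cosφ2·sin²(Δλ/2)=0.7926647519; c=2·atan2(√a, √(1-a))=2.196082721; dist=6371·c=13991.243 ≈ 13991.2 km; running total=49921.5 km
Leg 4 bearing: y=sinΔλ·cosφ2=-0.73617290, x=cosφ1·sinφ2-sinφ1·cosφ2·cosΔλ=-0.33976292; θ=atan2(y, x)=-114.7746° <0 so +360° → 245.2254° ≈ 245.2°
Leg 5: φ1=0.0127706, φ2=0.1831304, Δφ=0.1703598, Δλ=-1.2764954 rad; a=sin²(Δφ/2)+cosφ1·cosφ2·sin²(Δλ/2)=0.3562386209; c=2·atan2(√a, √(1-a))=1.279156955; dist=6371·c=8149.509 ≈ 8149.5 km; running total=58071.0 km
Leg 5 bearing: y=sinΔλ·cosφ2=-0.94100254, x=cosφ1·sinφ2-sinφ1·cosφ2·cosΔλ=0.17845135; θ=atan2(y, x)=-79.2620° <0 so +360° → 280.7380° ≈ 280.7°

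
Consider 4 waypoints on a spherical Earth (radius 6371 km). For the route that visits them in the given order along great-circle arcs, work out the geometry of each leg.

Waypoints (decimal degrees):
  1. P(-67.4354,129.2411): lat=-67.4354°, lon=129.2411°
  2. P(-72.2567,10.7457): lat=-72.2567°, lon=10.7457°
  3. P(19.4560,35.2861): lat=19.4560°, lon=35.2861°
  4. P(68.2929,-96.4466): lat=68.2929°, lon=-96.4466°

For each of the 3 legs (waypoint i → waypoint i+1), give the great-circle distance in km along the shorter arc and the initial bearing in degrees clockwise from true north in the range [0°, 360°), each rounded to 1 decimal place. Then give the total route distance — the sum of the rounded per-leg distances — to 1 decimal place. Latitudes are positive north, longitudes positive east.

Leg 1: φ1=-1.1769698, φ2=-1.2611173, Δφ=-0.0841476, Δλ=-2.0681349 rad; a=sin²(Δφ/2)+cosφ1·cosφ2·sin²(Δλ/2)=0.0881354439; c=2·atan2(√a, √(1-a))=0.602839280; dist=6371·c=3840.689 ≈ 3840.7 km; running total=3840.7 km
Leg 1 bearing: y=sinΔλ·cosφ2=-0.26783376, x=cosφ1·sinφ2-sinφ1·cosφ2·cosΔλ=-0.49973536; θ=atan2(y, x)=-151.8109° <0 so +360° → 208.1891° ≈ 208.2°
Leg 2: φ1=-1.2611173, φ2=0.3395713, Δφ=1.6006886, Δλ=0.4283108 rad; a=sin²(Δφ/2)+cosφ1·cosφ2·sin²(Δλ/2)=0.5279222953; c=2·atan2(√a, √(1-a))=1.626669984; dist=6371·c=10363.514 ≈ 10363.5 km; running total=14204.2 km
Leg 2 bearing: y=sinΔλ·cosφ2=0.39161814, x=cosφ1·sinφ2-sinφ1·cosφ2·cosΔλ=0.91843161; θ=atan2(y, x)=23.0933° ≈ 23.1°
Leg 3: φ1=0.3395713, φ2=1.1919360, Δφ=0.8523647, Δλ=-2.2991693 rad; a=sin²(Δφ/2)+cosφ1·cosφ2·sin²(Δλ/2)=0.4613396877; c=2·atan2(√a, √(1-a))=1.493398451; dist=6371·c=9514.442 ≈ 9514.4 km; running total=23718.6 km
Leg 3 bearing: y=sinΔλ·cosφ2=-0.27601254, x=cosφ1·sinφ2-sinφ1·cosφ2·cosΔλ=0.95803893; θ=atan2(y, x)=-16.0718° <0 so +360° → 343.9282° ≈ 343.9°

Leg 1: dist=3840.7 km, bearing=208.2°
Leg 2: dist=10363.5 km, bearing=23.1°
Leg 3: dist=9514.4 km, bearing=343.9°
Total: 23718.6 km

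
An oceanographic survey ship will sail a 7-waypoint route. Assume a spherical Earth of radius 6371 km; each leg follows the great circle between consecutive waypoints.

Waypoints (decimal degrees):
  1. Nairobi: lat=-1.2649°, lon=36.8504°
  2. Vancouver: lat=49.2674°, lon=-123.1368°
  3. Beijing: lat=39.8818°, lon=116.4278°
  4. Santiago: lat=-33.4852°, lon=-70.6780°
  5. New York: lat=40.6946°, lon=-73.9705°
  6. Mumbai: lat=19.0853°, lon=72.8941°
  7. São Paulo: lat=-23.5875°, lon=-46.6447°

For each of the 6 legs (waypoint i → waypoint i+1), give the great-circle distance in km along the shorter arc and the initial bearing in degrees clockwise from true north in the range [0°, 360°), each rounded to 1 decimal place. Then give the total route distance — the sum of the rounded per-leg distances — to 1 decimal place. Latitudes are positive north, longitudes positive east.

Leg 1: dist=14347.3 km, bearing=343.3°
Leg 2: dist=8514.4 km, bearing=317.1°
Leg 3: dist=19063.2 km, bearing=43.9°
Leg 4: dist=8255.3 km, bearing=357.4°
Leg 5: dist=12537.9 km, bearing=34.1°
Leg 6: dist=13777.7 km, bearing=253.9°
Total: 76495.8 km

Leg 1: φ1=-0.0220767, φ2=0.8598783, Δφ=0.8819550, Δλ=-2.7923034 rad; a=sin²(Δφ/2)+cosφ1·cosφ2·sin²(Δλ/2)=0.8148527770; c=2·atan2(√a, √(1-a))=2.251970447; dist=6371·c=14347.304 ≈ 14347.3 km; running total=14347.3 km
Leg 1 bearing: y=sinΔλ·cosφ2=-0.22331527, x=cosφ1·sinφ2-sinφ1·cosφ2·cosΔλ=0.74404382; θ=atan2(y, x)=-16.7065° <0 so +360° → 343.2935° ≈ 343.3°
Leg 2: φ1=0.8598783, φ2=0.6960687, Δφ=-0.1638096, Δλ=4.1811910 rad; a=sin²(Δφ/2)+cosφ1·cosφ2·sin²(Δλ/2)=0.3838856631; c=2·atan2(√a, √(1-a))=1.336427953; dist=6371·c=8514.382 ≈ 8514.4 km; running total=22861.7 km
Leg 2 bearing: y=sinΔλ·cosφ2=-0.66162609, x=cosφ1·sinφ2-sinφ1·cosφ2·cosΔλ=0.71296617; θ=atan2(y, x)=-42.8610° <0 so +360° → 317.1390° ≈ 317.1°
Leg 3: φ1=0.6960687, φ2=-0.5844270, Δφ=-1.2804957, Δλ=-3.2656123 rad; a=sin²(Δφ/2)+cosφ1·cosφ2·sin²(Δλ/2)=0.9944294523; c=2·atan2(√a, √(1-a))=2.992181513; dist=6371·c=19063.188 ≈ 19063.2 km; running total=41924.9 km
Leg 3 bearing: y=sinΔλ·cosφ2=0.10317092, x=cosφ1·sinφ2-sinφ1·cosφ2·cosΔλ=0.10730251; θ=atan2(y, x)=43.8754° ≈ 43.9°
Leg 4: φ1=-0.5844270, φ2=0.7102548, Δφ=1.2946817, Δλ=-0.0574650 rad; a=sin²(Δφ/2)+cosφ1·cosφ2·sin²(Δλ/2)=0.3642121689; c=2·atan2(√a, √(1-a))=1.295766480; dist=6371·c=8255.328 ≈ 8255.3 km; running total=50180.2 km
Leg 4 bearing: y=sinΔλ·cosφ2=-0.04354572, x=cosφ1·sinφ2-sinφ1·cosφ2·cosΔλ=0.96143145; θ=atan2(y, x)=-2.5933° <0 so +360° → 357.4067° ≈ 357.4°
Leg 5: φ1=0.7102548, φ2=0.3331013, Δφ=-0.3771534, Δλ=2.5632708 rad; a=sin²(Δφ/2)+cosφ1·cosφ2·sin²(Δλ/2)=0.6934017338; c=2·atan2(√a, √(1-a))=1.967959044; dist=6371·c=12537.867 ≈ 12537.9 km; running total=62718.1 km
Leg 5 bearing: y=sinΔλ·cosφ2=0.51657332, x=cosφ1·sinφ2-sinφ1·cosφ2·cosΔλ=0.76389468; θ=atan2(y, x)=34.0680° ≈ 34.1°
Leg 6: φ1=0.3331013, φ2=-0.4116795, Δφ=-0.7447809, Δλ=-2.0863456 rad; a=sin²(Δφ/2)+cosφ1·cosφ2·sin²(Δλ/2)=0.7789126102; c=2·atan2(√a, √(1-a))=2.162559465; dist=6371·c=13777.666 ≈ 13777.7 km; running total=76495.8 km
Leg 6 bearing: y=sinΔλ·cosφ2=-0.79733174, x=cosφ1·sinφ2-sinφ1·cosφ2·cosΔλ=-0.23041946; θ=atan2(y, x)=-106.1187° <0 so +360° → 253.8813° ≈ 253.9°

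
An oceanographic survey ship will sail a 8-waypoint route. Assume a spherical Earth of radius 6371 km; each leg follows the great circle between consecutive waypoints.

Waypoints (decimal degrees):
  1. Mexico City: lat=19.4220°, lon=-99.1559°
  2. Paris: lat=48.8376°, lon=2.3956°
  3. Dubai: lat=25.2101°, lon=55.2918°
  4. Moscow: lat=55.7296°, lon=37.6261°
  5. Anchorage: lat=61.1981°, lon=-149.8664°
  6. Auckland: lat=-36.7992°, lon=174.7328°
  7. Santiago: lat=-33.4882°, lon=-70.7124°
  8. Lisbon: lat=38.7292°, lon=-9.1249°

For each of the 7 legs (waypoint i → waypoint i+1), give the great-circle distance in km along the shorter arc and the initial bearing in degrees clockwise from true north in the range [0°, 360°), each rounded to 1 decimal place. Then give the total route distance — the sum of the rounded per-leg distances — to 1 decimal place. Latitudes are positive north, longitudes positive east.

Leg 1: dist=9202.4 km, bearing=40.5°
Leg 2: dist=5244.3 km, bearing=100.3°
Leg 3: dist=3683.9 km, bearing=341.8°
Leg 4: dist=6996.8 km, bearing=4.0°
Leg 5: dist=11358.4 km, bearing=208.3°
Leg 6: dist=9669.8 km, bearing=130.6°
Leg 7: dist=10234.6 km, bearing=43.4°
Total: 56390.2 km

Leg 1: φ1=0.3389778, φ2=0.8523769, Δφ=0.5133991, Δλ=1.7724080 rad; a=sin²(Δφ/2)+cosφ1·cosφ2·sin²(Δλ/2)=0.4369816935; c=2·atan2(√a, √(1-a))=1.444423619; dist=6371·c=9202.423 ≈ 9202.4 km; running total=9202.4 km
Leg 1 bearing: y=sinΔλ·cosφ2=0.64486387, x=cosφ1·sinφ2-sinφ1·cosφ2·cosΔλ=0.75383377; θ=atan2(y, x)=40.5452° ≈ 40.5°
Leg 2: φ1=0.8523769, φ2=0.4399992, Δφ=-0.4123777, Δλ=0.9232129 rad; a=sin²(Δφ/2)+cosφ1·cosφ2·sin²(Δλ/2)=0.1600445764; c=2·atan2(√a, √(1-a))=0.823155277; dist=6371·c=5244.322 ≈ 5244.3 km; running total=14446.7 km
Leg 2 bearing: y=sinΔλ·cosφ2=0.72157944, x=cosφ1·sinφ2-sinφ1·cosφ2·cosΔλ=-0.13055400; θ=atan2(y, x)=100.2555° ≈ 100.3°
Leg 3: φ1=0.4399992, φ2=0.9726650, Δφ=0.5326658, Δλ=-0.3083246 rad; a=sin²(Δφ/2)+cosφ1·cosφ2·sin²(Δλ/2)=0.0812841542; c=2·atan2(√a, √(1-a))=0.578229359; dist=6371·c=3683.899 ≈ 3683.9 km; running total=18130.6 km
Leg 3 bearing: y=sinΔλ·cosφ2=-0.17087960, x=cosφ1·sinφ2-sinφ1·cosφ2·cosΔλ=0.51914191; θ=atan2(y, x)=-18.2194° <0 so +360° → 341.7806° ≈ 341.8°
Leg 4: φ1=0.9726650, φ2=1.0681083, Δφ=0.0954433, Δλ=-3.2723614 rad; a=sin²(Δφ/2)+cosφ1·cosφ2·sin²(Δλ/2)=0.2724089477; c=2·atan2(√a, √(1-a))=1.098219603; dist=6371·c=6996.757 ≈ 6996.8 km; running total=25127.4 km
Leg 4 bearing: y=sinΔλ·cosφ2=0.06282274, x=cosφ1·sinφ2-sinφ1·cosφ2·cosΔλ=0.88817935; θ=atan2(y, x)=4.0459° ≈ 4.0°
Leg 5: φ1=1.0681083, φ2=-0.6422672, Δφ=-1.7103755, Δλ=5.6653248 rad; a=sin²(Δφ/2)+cosφ1·cosφ2·sin²(Δλ/2)=0.6052250157; c=2·atan2(√a, √(1-a))=1.782831605; dist=6371·c=11358.420 ≈ 11358.4 km; running total=36485.8 km
Leg 5 bearing: y=sinΔλ·cosφ2=-0.46386257, x=cosφ1·sinφ2-sinφ1·cosφ2·cosΔλ=-0.86054768; θ=atan2(y, x)=-151.6739° <0 so +360° → 208.3261° ≈ 208.3°
Leg 6: φ1=-0.6422672, φ2=-0.5844794, Δφ=0.0577879, Δλ=-4.2838269 rad; a=sin²(Δφ/2)+cosφ1·cosφ2·sin²(Δλ/2)=0.4735029296; c=2·atan2(√a, √(1-a))=1.517777350; dist=6371·c=9669.759 ≈ 9669.8 km; running total=46155.6 km
Leg 6 bearing: y=sinΔλ·cosφ2=0.75857609, x=cosφ1·sinφ2-sinφ1·cosφ2·cosΔλ=-0.64942586; θ=atan2(y, x)=130.5672° ≈ 130.6°
Leg 7: φ1=-0.5844794, φ2=0.6759521, Δφ=1.2604314, Δλ=1.0749047 rad; a=sin²(Δφ/2)+cosφ1·cosφ2·sin²(Δλ/2)=0.5178172821; c=2·atan2(√a, √(1-a))=1.606438437; dist=6371·c=10234.619 ≈ 10234.6 km; running total=56390.2 km
Leg 7 bearing: y=sinΔλ·cosφ2=0.68614314, x=cosφ1·sinφ2-sinφ1·cosφ2·cosΔλ=0.72659326; θ=atan2(y, x)=43.3599° ≈ 43.4°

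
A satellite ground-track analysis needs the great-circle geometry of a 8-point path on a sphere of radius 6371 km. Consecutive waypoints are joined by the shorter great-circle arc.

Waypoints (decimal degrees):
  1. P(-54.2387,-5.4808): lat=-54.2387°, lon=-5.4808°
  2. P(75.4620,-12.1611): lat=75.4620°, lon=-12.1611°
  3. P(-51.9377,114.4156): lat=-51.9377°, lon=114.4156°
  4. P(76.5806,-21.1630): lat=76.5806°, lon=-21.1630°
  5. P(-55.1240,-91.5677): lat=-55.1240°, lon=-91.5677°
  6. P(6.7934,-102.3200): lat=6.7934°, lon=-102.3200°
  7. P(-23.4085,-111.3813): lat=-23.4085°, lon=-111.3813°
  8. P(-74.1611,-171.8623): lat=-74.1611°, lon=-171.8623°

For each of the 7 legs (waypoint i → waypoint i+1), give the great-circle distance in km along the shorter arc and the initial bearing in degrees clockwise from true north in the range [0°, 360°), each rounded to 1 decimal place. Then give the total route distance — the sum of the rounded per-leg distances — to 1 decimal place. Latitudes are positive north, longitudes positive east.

Leg 1: φ1=-0.9466439, φ2=1.3170604, Δφ=2.2637043, Δλ=-0.1165932 rad; a=sin²(Δφ/2)+cosφ1·cosφ2·sin²(Δλ/2)=0.8198866025; c=2·atan2(√a, √(1-a))=2.264999467; dist=6371·c=14430.312 ≈ 14430.3 km; running total=14430.3 km
Leg 1 bearing: y=sinΔλ·cosφ2=-0.02920121, x=cosφ1·sinφ2-sinφ1·cosφ2·cosΔλ=0.76800881; θ=atan2(y, x)=-2.1774° <0 so +360° → 357.8226° ≈ 357.8°
Leg 2: φ1=1.3170604, φ2=-0.9064839, Δφ=-2.2235442, Δλ=2.2091802 rad; a=sin²(Δφ/2)+cosφ1·cosφ2·sin²(Δλ/2)=0.9271761338; c=2·atan2(√a, √(1-a))=2.595099515; dist=6371·c=16533.379 ≈ 16533.4 km; running total=30963.7 km
Leg 2 bearing: y=sinΔλ·cosφ2=0.49510082, x=cosφ1·sinφ2-sinφ1·cosφ2·cosΔλ=0.15797904; θ=atan2(y, x)=72.3029° ≈ 72.3°
Leg 3: φ1=-0.9064839, φ2=1.3365836, Δφ=2.2430675, Δλ=-2.3662930 rad; a=sin²(Δφ/2)+cosφ1·cosφ2·sin²(Δλ/2)=0.9340167882; c=2·atan2(√a, √(1-a))=2.622024302; dist=6371·c=16704.917 ≈ 16704.9 km; running total=47668.6 km
Leg 3 bearing: y=sinΔλ·cosφ2=-0.16243788, x=cosφ1·sinφ2-sinφ1·cosφ2·cosΔλ=0.46918189; θ=atan2(y, x)=-19.0966° <0 so +360° → 340.9034° ≈ 340.9°
Leg 4: φ1=1.3365836, φ2=-0.9620953, Δφ=-2.2986789, Δλ=-1.2287938 rad; a=sin²(Δφ/2)+cosφ1·cosφ2·sin²(Δλ/2)=0.8767438315; c=2·atan2(√a, √(1-a))=2.424147139; dist=6371·c=15444.241 ≈ 15444.2 km; running total=63112.8 km
Leg 4 bearing: y=sinΔλ·cosφ2=-0.53868633, x=cosφ1·sinφ2-sinφ1·cosφ2·cosΔλ=-0.37692622; θ=atan2(y, x)=-124.9810° <0 so +360° → 235.0190° ≈ 235.0°
Leg 5: φ1=-0.9620953, φ2=0.1185672, Δφ=1.0806625, Δλ=-0.1876630 rad; a=sin²(Δφ/2)+cosφ1·cosφ2·sin²(Δλ/2)=0.2696123660; c=2·atan2(√a, √(1-a))=1.091927801; dist=6371·c=6956.672 ≈ 6956.7 km; running total=70069.5 km
Leg 5 bearing: y=sinΔλ·cosφ2=-0.18525364, x=cosφ1·sinφ2-sinφ1·cosφ2·cosΔλ=0.86796730; θ=atan2(y, x)=-12.0481° <0 so +360° → 347.9519° ≈ 348.0°
Leg 6: φ1=0.1185672, φ2=-0.4085554, Δφ=-0.5271226, Δλ=-0.1581495 rad; a=sin²(Δφ/2)+cosφ1·cosφ2·sin²(Δλ/2)=0.0735569704; c=2·atan2(√a, √(1-a))=0.549307920; dist=6371·c=3499.641 ≈ 3499.6 km; running total=73569.1 km
Leg 6 bearing: y=sinΔλ·cosφ2=-0.14452890, x=cosφ1·sinφ2-sinφ1·cosφ2·cosΔλ=-0.50169390; θ=atan2(y, x)=-163.9293° <0 so +360° → 196.0707° ≈ 196.1°
Leg 7: φ1=-0.4085554, φ2=-1.2943554, Δφ=-0.8858000, Δλ=-1.0555926 rad; a=sin²(Δφ/2)+cosφ1·cosφ2·sin²(Δλ/2)=0.2471950662; c=2·atan2(√a, √(1-a))=1.040707630; dist=6371·c=6630.348 ≈ 6630.3 km; running total=80199.4 km
Leg 7 bearing: y=sinΔλ·cosφ2=-0.23750462, x=cosφ1·sinφ2-sinφ1·cosφ2·cosΔλ=-0.82942765; θ=atan2(y, x)=-164.0211° <0 so +360° → 195.9789° ≈ 196.0°

Leg 1: dist=14430.3 km, bearing=357.8°
Leg 2: dist=16533.4 km, bearing=72.3°
Leg 3: dist=16704.9 km, bearing=340.9°
Leg 4: dist=15444.2 km, bearing=235.0°
Leg 5: dist=6956.7 km, bearing=348.0°
Leg 6: dist=3499.6 km, bearing=196.1°
Leg 7: dist=6630.3 km, bearing=196.0°
Total: 80199.4 km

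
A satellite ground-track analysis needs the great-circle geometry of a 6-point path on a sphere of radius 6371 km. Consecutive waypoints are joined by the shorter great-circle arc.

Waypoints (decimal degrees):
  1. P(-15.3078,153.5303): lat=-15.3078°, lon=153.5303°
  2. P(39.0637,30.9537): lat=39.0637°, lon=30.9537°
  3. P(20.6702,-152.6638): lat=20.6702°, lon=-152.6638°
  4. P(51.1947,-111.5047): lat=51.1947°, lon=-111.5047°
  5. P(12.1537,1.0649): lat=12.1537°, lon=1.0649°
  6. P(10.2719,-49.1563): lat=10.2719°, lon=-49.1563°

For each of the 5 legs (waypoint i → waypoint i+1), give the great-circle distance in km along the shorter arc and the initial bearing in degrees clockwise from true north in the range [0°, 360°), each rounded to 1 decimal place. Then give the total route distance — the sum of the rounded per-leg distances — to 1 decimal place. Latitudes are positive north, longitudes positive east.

Leg 1: φ1=-0.2671715, φ2=0.6817902, Δφ=0.9489617, Δλ=-2.1393653 rad; a=sin²(Δφ/2)+cosφ1·cosφ2·sin²(Δλ/2)=0.7847991755; c=2·atan2(√a, √(1-a))=2.176813429; dist=6371·c=13868.478 ≈ 13868.5 km; running total=13868.5 km
Leg 1 bearing: y=sinΔλ·cosφ2=-0.65428943, x=cosφ1·sinφ2-sinφ1·cosφ2·cosΔλ=0.49745659; θ=atan2(y, x)=-52.7543° <0 so +360° → 307.2457° ≈ 307.2°
Leg 2: φ1=0.6817902, φ2=0.3607630, Δφ=-0.3210271, Δλ=-3.2047299 rad; a=sin²(Δφ/2)+cosφ1·cosφ2·sin²(Δλ/2)=0.7512846079; c=2·atan2(√a, √(1-a))=2.097364327; dist=6371·c=13362.308 ≈ 13362.3 km; running total=27230.8 km
Leg 2 bearing: y=sinΔλ·cosφ2=0.05903376, x=cosφ1·sinφ2-sinφ1·cosφ2·cosΔλ=0.86251910; θ=atan2(y, x)=3.9154° ≈ 3.9°
Leg 3: φ1=0.3607630, φ2=0.8935161, Δφ=0.5327530, Δλ=0.7183618 rad; a=sin²(Δφ/2)+cosφ1·cosφ2·sin²(Δλ/2)=0.1417401284; c=2·atan2(√a, √(1-a))=0.771996016; dist=6371·c=4918.387 ≈ 4918.4 km; running total=32149.2 km
Leg 3 bearing: y=sinΔλ·cosφ2=0.41244811, x=cosφ1·sinφ2-sinφ1·cosφ2·cosΔλ=0.56257089; θ=atan2(y, x)=36.2470° ≈ 36.2°
Leg 4: φ1=0.8935161, φ2=0.2121221, Δφ=-0.6813940, Δλ=1.9647102 rad; a=sin²(Δφ/2)+cosφ1·cosφ2·sin²(Δλ/2)=0.5355325082; c=2·atan2(√a, √(1-a))=1.641921295; dist=6371·c=10460.681 ≈ 10460.7 km; running total=42609.9 km
Leg 4 bearing: y=sinΔλ·cosφ2=0.90271690, x=cosφ1·sinφ2-sinφ1·cosφ2·cosΔλ=0.42432530; θ=atan2(y, x)=64.8240° ≈ 64.8°
Leg 5: φ1=0.2121221, φ2=0.1792785, Δφ=-0.0328436, Δλ=-0.8765253 rad; a=sin²(Δφ/2)+cosφ1·cosφ2·sin²(Δλ/2)=0.1734989086; c=2·atan2(√a, √(1-a))=0.859254600; dist=6371·c=5474.311 ≈ 5474.3 km; running total=48084.2 km
Leg 5 bearing: y=sinΔλ·cosφ2=-0.75620294, x=cosφ1·sinφ2-sinφ1·cosφ2·cosΔλ=0.04177628; θ=atan2(y, x)=-86.8379° <0 so +360° → 273.1621° ≈ 273.2°

Leg 1: dist=13868.5 km, bearing=307.2°
Leg 2: dist=13362.3 km, bearing=3.9°
Leg 3: dist=4918.4 km, bearing=36.2°
Leg 4: dist=10460.7 km, bearing=64.8°
Leg 5: dist=5474.3 km, bearing=273.2°
Total: 48084.2 km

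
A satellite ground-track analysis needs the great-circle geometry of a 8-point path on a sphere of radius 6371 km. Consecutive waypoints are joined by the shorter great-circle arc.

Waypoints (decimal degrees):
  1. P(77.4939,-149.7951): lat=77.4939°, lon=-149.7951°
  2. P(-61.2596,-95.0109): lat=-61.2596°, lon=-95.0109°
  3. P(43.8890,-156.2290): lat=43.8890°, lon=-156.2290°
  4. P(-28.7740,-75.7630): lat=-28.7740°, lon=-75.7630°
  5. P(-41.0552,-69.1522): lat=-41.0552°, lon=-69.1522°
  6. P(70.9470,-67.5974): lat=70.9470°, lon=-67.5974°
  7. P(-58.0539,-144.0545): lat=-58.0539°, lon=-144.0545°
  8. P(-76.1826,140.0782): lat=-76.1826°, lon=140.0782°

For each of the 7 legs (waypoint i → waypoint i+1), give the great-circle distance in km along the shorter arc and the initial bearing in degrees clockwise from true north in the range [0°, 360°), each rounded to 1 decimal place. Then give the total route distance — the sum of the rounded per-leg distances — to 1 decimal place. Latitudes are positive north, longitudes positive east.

Leg 1: φ1=1.3525237, φ2=-1.0691817, Δφ=-2.4217054, Δλ=0.9561647 rad; a=sin²(Δφ/2)+cosφ1·cosφ2·sin²(Δλ/2)=0.8979799240; c=2·atan2(√a, √(1-a))=2.491387867; dist=6371·c=15872.632 ≈ 15872.6 km; running total=15872.6 km
Leg 1 bearing: y=sinΔλ·cosφ2=0.39284103, x=cosφ1·sinφ2-sinφ1·cosφ2·cosΔλ=-0.46056905; θ=atan2(y, x)=139.5376° ≈ 139.5°
Leg 2: φ1=-1.0691817, φ2=0.7660076, Δφ=1.8351893, Δλ=-1.0684574 rad; a=sin²(Δφ/2)+cosφ1·cosφ2·sin²(Δλ/2)=0.7205049315; c=2·atan2(√a, √(1-a))=2.027519882; dist=6371·c=12917.329 ≈ 12917.3 km; running total=28789.9 km
Leg 2 bearing: y=sinΔλ·cosφ2=-0.63165005, x=cosφ1·sinφ2-sinφ1·cosφ2·cosΔλ=0.63759589; θ=atan2(y, x)=-44.7316° <0 so +360° → 315.2684° ≈ 315.3°
Leg 3: φ1=0.7660076, φ2=-0.5022010, Δφ=-1.2682086, Δλ=1.4043966 rad; a=sin²(Δφ/2)+cosφ1·cosφ2·sin²(Δλ/2)=0.6145382965; c=2·atan2(√a, √(1-a))=1.801925271; dist=6371·c=11480.066 ≈ 11480.1 km; running total=40270.0 km
Leg 3 bearing: y=sinΔλ·cosφ2=0.86441819, x=cosφ1·sinφ2-sinφ1·cosφ2·cosΔλ=-0.44755459; θ=atan2(y, x)=117.3730° ≈ 117.4°
Leg 4: φ1=-0.5022010, φ2=-0.7165484, Δφ=-0.2143474, Δλ=0.1153802 rad; a=sin²(Δφ/2)+cosφ1·cosφ2·sin²(Δλ/2)=0.0136396487; c=2·atan2(√a, √(1-a))=0.234112085; dist=6371·c=1491.528 ≈ 1491.5 km; running total=41761.5 km
Leg 4 bearing: y=sinΔλ·cosφ2=0.08681268, x=cosφ1·sinφ2-sinφ1·cosφ2·cosΔλ=-0.21512321; θ=atan2(y, x)=158.0235° ≈ 158.0°
Leg 5: φ1=-0.7165484, φ2=1.2382587, Δφ=1.9548072, Δλ=0.0271364 rad; a=sin²(Δφ/2)+cosφ1·cosφ2·sin²(Δλ/2)=0.6873664120; c=2·atan2(√a, √(1-a))=1.954904910; dist=6371·c=12454.699 ≈ 12454.7 km; running total=54216.2 km
Leg 5 bearing: y=sinΔλ·cosφ2=0.00885738, x=cosφ1·sinφ2-sinφ1·cosφ2·cosΔλ=0.92709053; θ=atan2(y, x)=0.5474° ≈ 0.5°
Leg 6: φ1=1.2382587, φ2=-1.0132317, Δφ=-2.2514904, Δλ=-1.3344281 rad; a=sin²(Δφ/2)+cosφ1·cosφ2·sin²(Δλ/2)=0.8808060507; c=2·atan2(√a, √(1-a))=2.436593502; dist=6371·c=15523.537 ≈ 15523.5 km; running total=69739.7 km
Leg 6 bearing: y=sinΔλ·cosφ2=-0.51440895, x=cosφ1·sinφ2-sinφ1·cosφ2·cosΔλ=-0.39411983; θ=atan2(y, x)=-127.4579° <0 so +360° → 232.5421° ≈ 232.5°
Leg 7: φ1=-1.0132317, φ2=-1.3296372, Δφ=-0.3164055, Δλ=4.9590511 rad; a=sin²(Δφ/2)+cosφ1·cosφ2·sin²(Δλ/2)=0.0725769012; c=2·atan2(√a, √(1-a))=0.545541971; dist=6371·c=3475.648 ≈ 3475.6 km; running total=73215.3 km
Leg 7 bearing: y=sinΔλ·cosφ2=-0.23159971, x=cosφ1·sinφ2-sinφ1·cosφ2·cosΔλ=-0.46432699; θ=atan2(y, x)=-153.4906° <0 so +360° → 206.5094° ≈ 206.5°

Leg 1: dist=15872.6 km, bearing=139.5°
Leg 2: dist=12917.3 km, bearing=315.3°
Leg 3: dist=11480.1 km, bearing=117.4°
Leg 4: dist=1491.5 km, bearing=158.0°
Leg 5: dist=12454.7 km, bearing=0.5°
Leg 6: dist=15523.5 km, bearing=232.5°
Leg 7: dist=3475.6 km, bearing=206.5°
Total: 73215.3 km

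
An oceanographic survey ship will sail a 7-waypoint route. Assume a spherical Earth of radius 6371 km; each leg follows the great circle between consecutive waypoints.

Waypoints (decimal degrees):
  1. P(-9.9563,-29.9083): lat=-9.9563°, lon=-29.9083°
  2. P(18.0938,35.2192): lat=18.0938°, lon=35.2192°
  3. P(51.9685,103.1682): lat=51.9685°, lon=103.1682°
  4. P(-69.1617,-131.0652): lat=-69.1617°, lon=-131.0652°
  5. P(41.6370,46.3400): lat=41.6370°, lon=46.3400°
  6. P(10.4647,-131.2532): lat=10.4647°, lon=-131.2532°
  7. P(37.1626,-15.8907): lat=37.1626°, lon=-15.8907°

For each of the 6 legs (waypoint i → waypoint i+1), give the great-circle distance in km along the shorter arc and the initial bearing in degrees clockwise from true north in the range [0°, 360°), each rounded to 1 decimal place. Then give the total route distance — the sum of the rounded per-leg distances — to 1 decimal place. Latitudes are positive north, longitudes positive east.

Leg 1: φ1=-0.1737702, φ2=0.3157964, Δφ=0.4895666, Δλ=1.1366893 rad; a=sin²(Δφ/2)+cosφ1·cosφ2·sin²(Δλ/2)=0.3299584189; c=2·atan2(√a, √(1-a))=1.223790997; dist=6371·c=7796.772 ≈ 7796.8 km; running total=7796.8 km
Leg 1 bearing: y=sinΔλ·cosφ2=0.86238208, x=cosφ1·sinφ2-sinφ1·cosφ2·cosΔλ=0.37502078; θ=atan2(y, x)=66.4974° ≈ 66.5°
Leg 2: φ1=0.3157964, φ2=0.9070214, Δφ=0.5912250, Δλ=1.1859338 rad; a=sin²(Δφ/2)+cosφ1·cosφ2·sin²(Δλ/2)=0.2677531883; c=2·atan2(√a, √(1-a))=1.087733606; dist=6371·c=6929.951 ≈ 6930.0 km; running total=14726.8 km
Leg 2 bearing: y=sinΔλ·cosφ2=0.57102732, x=cosφ1·sinφ2-sinφ1·cosφ2·cosΔλ=0.67688513; θ=atan2(y, x)=40.1513° ≈ 40.2°
Leg 3: φ1=0.9070214, φ2=-1.2070994, Δφ=-2.1141208, Δλ=-4.0881440 rad; a=sin²(Δφ/2)+cosφ1·cosφ2·sin²(Δλ/2)=0.9321236461; c=2·atan2(√a, √(1-a))=2.614448533; dist=6371·c=16656.652 ≈ 16656.7 km; running total=31383.5 km
Leg 3 bearing: y=sinΔλ·cosφ2=0.28864243, x=cosφ1·sinφ2-sinφ1·cosφ2·cosΔλ=-0.41202205; θ=atan2(y, x)=144.9868° ≈ 145.0°
Leg 4: φ1=-1.2070994, φ2=0.7267027, Δφ=1.9338021, Δλ=3.0963049 rad; a=sin²(Δφ/2)+cosφ1·cosφ2·sin²(Δλ/2)=0.9432695494; c=2·atan2(√a, √(1-a))=2.660606483; dist=6371·c=16950.724 ≈ 16950.7 km; running total=48334.2 km
Leg 4 bearing: y=sinΔλ·cosφ2=0.03383514, x=cosφ1·sinφ2-sinφ1·cosφ2·cosΔλ=-0.46141479; θ=atan2(y, x)=175.8061° ≈ 175.8°
Leg 5: φ1=0.7267027, φ2=0.1826435, Δφ=-0.5440593, Δλ=-3.0995861 rad; a=sin²(Δφ/2)+cosφ1·cosφ2·sin²(Δλ/2)=0.8068067319; c=2·atan2(√a, √(1-a))=2.231425109; dist=6371·c=14216.409 ≈ 14216.4 km; running total=62550.6 km
Leg 5 bearing: y=sinΔλ·cosφ2=-0.04129574, x=cosφ1·sinφ2-sinφ1·cosφ2·cosΔλ=0.78852595; θ=atan2(y, x)=-2.9979° <0 so +360° → 357.0021° ≈ 357.0°
Leg 6: φ1=0.1826435, φ2=0.6486097, Δφ=0.4659663, Δλ=2.0134555 rad; a=sin²(Δφ/2)+cosφ1·cosφ2·sin²(Δλ/2)=0.6129805659; c=2·atan2(√a, √(1-a))=1.798725900; dist=6371·c=11459.683 ≈ 11459.7 km; running total=74010.3 km
Leg 6 bearing: y=sinΔλ·cosφ2=0.72011351, x=cosφ1·sinφ2-sinφ1·cosφ2·cosΔλ=0.65603209; θ=atan2(y, x)=47.6661° ≈ 47.7°

Leg 1: dist=7796.8 km, bearing=66.5°
Leg 2: dist=6930.0 km, bearing=40.2°
Leg 3: dist=16656.7 km, bearing=145.0°
Leg 4: dist=16950.7 km, bearing=175.8°
Leg 5: dist=14216.4 km, bearing=357.0°
Leg 6: dist=11459.7 km, bearing=47.7°
Total: 74010.3 km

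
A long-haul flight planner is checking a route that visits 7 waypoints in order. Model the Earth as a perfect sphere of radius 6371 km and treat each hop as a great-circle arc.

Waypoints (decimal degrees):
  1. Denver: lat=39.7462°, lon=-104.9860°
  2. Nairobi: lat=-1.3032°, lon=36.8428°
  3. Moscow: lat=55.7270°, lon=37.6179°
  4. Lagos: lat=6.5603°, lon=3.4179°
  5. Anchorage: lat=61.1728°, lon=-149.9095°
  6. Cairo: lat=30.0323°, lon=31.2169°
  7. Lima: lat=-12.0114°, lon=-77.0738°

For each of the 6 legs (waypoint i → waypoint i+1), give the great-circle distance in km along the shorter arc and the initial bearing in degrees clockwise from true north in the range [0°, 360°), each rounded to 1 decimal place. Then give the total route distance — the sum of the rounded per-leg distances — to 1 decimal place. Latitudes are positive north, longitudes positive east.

Leg 1: φ1=0.6937021, φ2=-0.0227451, Δφ=-0.7164472, Δλ=2.4753795 rad; a=sin²(Δφ/2)+cosφ1·cosφ2·sin²(Δλ/2)=0.8094286328; c=2·atan2(√a, √(1-a))=2.238083415; dist=6371·c=14258.829 ≈ 14258.8 km; running total=14258.8 km
Leg 1 bearing: y=sinΔλ·cosφ2=0.61785345, x=cosφ1·sinφ2-sinφ1·cosφ2·cosΔλ=0.48504928; θ=atan2(y, x)=51.8661° ≈ 51.9°
Leg 2: φ1=-0.0227451, φ2=0.9726196, Δφ=0.9953648, Δλ=0.0135280 rad; a=sin²(Δφ/2)+cosφ1·cosφ2·sin²(Δλ/2)=0.2279273051; c=2·atan2(√a, √(1-a))=0.995426166; dist=6371·c=6341.860 ≈ 6341.9 km; running total=20600.7 km
Leg 2 bearing: y=sinΔλ·cosφ2=0.00761791, x=cosφ1·sinφ2-sinφ1·cosφ2·cosΔλ=0.83895635; θ=atan2(y, x)=0.5202° ≈ 0.5°
Leg 3: φ1=0.9726196, φ2=0.1144988, Δφ=-0.8581208, Δλ=-0.5969026 rad; a=sin²(Δφ/2)+cosφ1·cosφ2·sin²(Δλ/2)=0.2214396045; c=2·atan2(√a, √(1-a))=0.979881700; dist=6371·c=6242.826 ≈ 6242.8 km; running total=26843.5 km
Leg 3 bearing: y=sinΔλ·cosφ2=-0.55840295, x=cosφ1·sinφ2-sinφ1·cosφ2·cosΔλ=-0.61465647; θ=atan2(y, x)=-137.7455° <0 so +360° → 222.2545° ≈ 222.3°
Leg 4: φ1=0.1144988, φ2=1.0676668, Δφ=0.9531679, Δλ=-2.6760680 rad; a=sin²(Δφ/2)+cosφ1·cosφ2·sin²(Δλ/2)=0.6639740216; c=2·atan2(√a, √(1-a))=1.904926999; dist=6371·c=12136.290 ≈ 12136.3 km; running total=38979.8 km
Leg 4 bearing: y=sinΔλ·cosφ2=-0.21644195, x=cosφ1·sinφ2-sinφ1·cosφ2·cosΔλ=0.91956673; θ=atan2(y, x)=-13.2448° <0 so +360° → 346.7552° ≈ 346.8°
Leg 5: φ1=1.0676668, φ2=0.5241625, Δφ=-0.5435043, Δλ=3.1612520 rad; a=sin²(Δφ/2)+cosφ1·cosφ2·sin²(Δλ/2)=0.4894439615; c=2·atan2(√a, √(1-a))=1.549682681; dist=6371·c=9873.028 ≈ 9873.0 km; running total=48852.8 km
Leg 5 bearing: y=sinΔλ·cosφ2=-0.01701889, x=cosφ1·sinφ2-sinφ1·cosφ2·cosΔλ=0.99963225; θ=atan2(y, x)=-0.9754° <0 so +360° → 359.0246° ≈ 359.0°
Leg 6: φ1=0.5241625, φ2=-0.2096385, Δφ=-0.7338010, Δλ=-1.8900293 rad; a=sin²(Δφ/2)+cosφ1·cosφ2·sin²(Δλ/2)=0.6849547970; c=2·atan2(√a, √(1-a))=1.949708037; dist=6371·c=12421.590 ≈ 12421.6 km; running total=61274.4 km
Leg 6 bearing: y=sinΔλ·cosφ2=-0.92868880, x=cosφ1·sinφ2-sinφ1·cosφ2·cosΔλ=-0.02653320; θ=atan2(y, x)=-91.6365° <0 so +360° → 268.3635° ≈ 268.4°

Leg 1: dist=14258.8 km, bearing=51.9°
Leg 2: dist=6341.9 km, bearing=0.5°
Leg 3: dist=6242.8 km, bearing=222.3°
Leg 4: dist=12136.3 km, bearing=346.8°
Leg 5: dist=9873.0 km, bearing=359.0°
Leg 6: dist=12421.6 km, bearing=268.4°
Total: 61274.4 km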